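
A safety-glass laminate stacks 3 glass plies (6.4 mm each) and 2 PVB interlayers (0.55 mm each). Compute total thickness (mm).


Total thickness = glass contribution + PVB contribution
  Glass: 3 * 6.4 = 19.2 mm
  PVB: 2 * 0.55 = 1.1 mm
  Total = 19.2 + 1.1 = 20.3 mm

20.3 mm


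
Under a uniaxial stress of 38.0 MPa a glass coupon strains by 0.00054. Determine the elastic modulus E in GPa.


Young's modulus: E = stress / strain
  E = 38.0 MPa / 0.00054 = 70370.37 MPa
Convert to GPa: 70370.37 / 1000 = 70.37 GPa

70.37 GPa


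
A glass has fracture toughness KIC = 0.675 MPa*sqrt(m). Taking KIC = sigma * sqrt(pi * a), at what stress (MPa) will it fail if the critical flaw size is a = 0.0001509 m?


Rearrange KIC = sigma * sqrt(pi * a):
  sigma = KIC / sqrt(pi * a)
  sqrt(pi * 0.0001509) = 0.021773
  sigma = 0.675 / 0.021773 = 31.0 MPa

31.0 MPa


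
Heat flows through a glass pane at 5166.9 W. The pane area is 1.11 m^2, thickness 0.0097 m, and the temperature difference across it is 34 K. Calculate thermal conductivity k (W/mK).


Fourier's law rearranged: k = Q * t / (A * dT)
  Numerator = 5166.9 * 0.0097 = 50.11893
  Denominator = 1.11 * 34 = 37.74
  k = 50.11893 / 37.74 = 1.328 W/mK

1.328 W/mK


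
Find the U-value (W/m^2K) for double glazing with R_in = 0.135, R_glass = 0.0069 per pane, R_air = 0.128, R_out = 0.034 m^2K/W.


Total thermal resistance (series):
  R_total = R_in + R_glass + R_air + R_glass + R_out
  R_total = 0.135 + 0.0069 + 0.128 + 0.0069 + 0.034 = 0.3108 m^2K/W
U-value = 1 / R_total = 1 / 0.3108 = 3.218 W/m^2K

3.218 W/m^2K


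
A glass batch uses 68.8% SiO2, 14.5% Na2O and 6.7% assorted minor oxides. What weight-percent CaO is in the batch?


Pieces sum to 100%:
  CaO = 100 - (SiO2 + Na2O + others)
  CaO = 100 - (68.8 + 14.5 + 6.7) = 10.0%

10.0%


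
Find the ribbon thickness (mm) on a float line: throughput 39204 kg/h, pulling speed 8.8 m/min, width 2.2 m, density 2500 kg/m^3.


Ribbon cross-section from mass balance:
  Volume rate = throughput / density = 39204 / 2500 = 15.6816 m^3/h
  thickness = volume rate / (speed * 60 * width), i.e.
  thickness = throughput / (60 * speed * width * density) * 1000
  thickness = 39204 / (60 * 8.8 * 2.2 * 2500) * 1000 = 13.5 mm

13.5 mm


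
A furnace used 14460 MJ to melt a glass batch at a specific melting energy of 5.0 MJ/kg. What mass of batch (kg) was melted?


Rearrange E = m * s for m:
  m = E / s
  m = 14460 / 5.0 = 2892.0 kg

2892.0 kg


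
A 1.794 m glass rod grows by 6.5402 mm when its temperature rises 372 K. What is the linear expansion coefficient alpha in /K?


Rearrange dL = alpha * L0 * dT for alpha:
  alpha = dL / (L0 * dT)
  alpha = (6.5402 / 1000) / (1.794 * 372) = 0.0000098 /K = 9.8 x 10^-6 /K

9.8 x 10^-6 /K


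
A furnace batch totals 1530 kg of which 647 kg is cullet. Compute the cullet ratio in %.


Cullet ratio = (cullet mass / total batch mass) * 100
  Ratio = 647 / 1530 * 100 = 42.29%

42.29%


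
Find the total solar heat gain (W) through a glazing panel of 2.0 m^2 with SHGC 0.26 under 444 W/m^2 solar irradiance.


Solar heat gain: Q = Area * SHGC * Irradiance
  Q = 2.0 * 0.26 * 444 = 230.9 W

230.9 W


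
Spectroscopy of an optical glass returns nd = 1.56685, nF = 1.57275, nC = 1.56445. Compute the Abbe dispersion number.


Abbe number formula: Vd = (nd - 1) / (nF - nC)
  nd - 1 = 1.56685 - 1 = 0.56685
  nF - nC = 1.57275 - 1.56445 = 0.0083
  Vd = 0.56685 / 0.0083 = 68.3

68.3


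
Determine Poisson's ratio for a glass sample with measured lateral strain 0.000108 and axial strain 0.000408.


Poisson's ratio: nu = lateral strain / axial strain
  nu = 0.000108 / 0.000408 = 0.2647

0.2647


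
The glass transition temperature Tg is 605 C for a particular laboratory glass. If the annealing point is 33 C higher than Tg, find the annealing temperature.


The annealing temperature is Tg plus the offset:
  T_anneal = 605 + 33 = 638 C

638 C


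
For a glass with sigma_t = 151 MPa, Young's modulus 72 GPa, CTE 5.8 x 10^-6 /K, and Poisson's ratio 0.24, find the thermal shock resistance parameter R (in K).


Thermal shock resistance: R = sigma * (1 - nu) / (E * alpha)
  Numerator = 151 * (1 - 0.24) = 114.76
  Denominator = 72 * 1000 * (5.8 x 10^-6) = 0.4176
  R = 114.76 / 0.4176 = 274.8 K

274.8 K


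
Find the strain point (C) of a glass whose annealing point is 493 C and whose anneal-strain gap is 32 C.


Strain point = annealing point - difference:
  T_strain = 493 - 32 = 461 C

461 C


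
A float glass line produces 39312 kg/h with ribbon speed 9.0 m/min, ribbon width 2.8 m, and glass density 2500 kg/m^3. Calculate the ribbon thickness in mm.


Ribbon cross-section from mass balance:
  Volume rate = throughput / density = 39312 / 2500 = 15.7248 m^3/h
  thickness = volume rate / (speed * 60 * width), i.e.
  thickness = throughput / (60 * speed * width * density) * 1000
  thickness = 39312 / (60 * 9.0 * 2.8 * 2500) * 1000 = 10.4 mm

10.4 mm


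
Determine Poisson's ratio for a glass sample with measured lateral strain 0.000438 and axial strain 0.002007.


Poisson's ratio: nu = lateral strain / axial strain
  nu = 0.000438 / 0.002007 = 0.2182

0.2182


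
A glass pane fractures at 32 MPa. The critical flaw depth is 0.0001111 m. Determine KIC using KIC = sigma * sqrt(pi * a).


Fracture toughness: KIC = sigma * sqrt(pi * a)
  pi * a = pi * 0.0001111 = 0.000349031
  sqrt(pi * a) = 0.018682
  KIC = 32 * 0.018682 = 0.598 MPa*sqrt(m)

0.598 MPa*sqrt(m)


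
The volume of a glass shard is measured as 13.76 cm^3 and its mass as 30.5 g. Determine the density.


Use the definition of density:
  rho = mass / volume
  rho = 30.5 / 13.76 = 2.217 g/cm^3

2.217 g/cm^3


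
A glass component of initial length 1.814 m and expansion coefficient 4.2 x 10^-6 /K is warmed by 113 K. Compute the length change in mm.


Thermal expansion formula: dL = alpha * L0 * dT
  dL = (4.2 x 10^-6) * 1.814 * 113 = 0.00086092 m
Convert to mm: 0.00086092 * 1000 = 0.8609 mm

0.8609 mm


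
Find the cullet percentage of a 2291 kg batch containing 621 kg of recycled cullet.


Cullet ratio = (cullet mass / total batch mass) * 100
  Ratio = 621 / 2291 * 100 = 27.11%

27.11%


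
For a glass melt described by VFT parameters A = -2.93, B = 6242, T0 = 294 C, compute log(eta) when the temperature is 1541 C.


VFT equation: log(eta) = A + B / (T - T0)
  T - T0 = 1541 - 294 = 1247
  B / (T - T0) = 6242 / 1247 = 5.006
  log(eta) = -2.93 + 5.006 = 2.076

2.076


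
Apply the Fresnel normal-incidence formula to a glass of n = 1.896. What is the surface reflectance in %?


Fresnel reflectance at normal incidence:
  R = ((n - 1)/(n + 1))^2
  (n - 1)/(n + 1) = (1.896 - 1)/(1.896 + 1) = 0.309392
  R = 0.309392^2 = 0.0957234
  R(%) = 0.0957234 * 100 = 9.572%

9.572%


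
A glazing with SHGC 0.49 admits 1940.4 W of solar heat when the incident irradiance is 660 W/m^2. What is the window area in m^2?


Rearrange Q = Area * SHGC * Irradiance:
  Area = Q / (SHGC * Irradiance)
  Area = 1940.4 / (0.49 * 660) = 6.0 m^2

6.0 m^2


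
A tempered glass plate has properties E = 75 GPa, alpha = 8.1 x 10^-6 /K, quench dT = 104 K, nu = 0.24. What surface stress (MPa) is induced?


Tempering stress: sigma = E * alpha * dT / (1 - nu)
  E (MPa) = 75 * 1000 = 75000
  Numerator = 75000 * (8.1 x 10^-6) * 104 = 63.18
  Denominator = 1 - 0.24 = 0.76
  sigma = 63.18 / 0.76 = 83.1 MPa

83.1 MPa


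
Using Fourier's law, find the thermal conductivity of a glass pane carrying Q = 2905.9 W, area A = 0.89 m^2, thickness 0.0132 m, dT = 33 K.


Fourier's law rearranged: k = Q * t / (A * dT)
  Numerator = 2905.9 * 0.0132 = 38.35788
  Denominator = 0.89 * 33 = 29.37
  k = 38.35788 / 29.37 = 1.306 W/mK

1.306 W/mK


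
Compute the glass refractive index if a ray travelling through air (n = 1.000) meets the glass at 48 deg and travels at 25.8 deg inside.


Apply Snell's law: n1 * sin(theta1) = n2 * sin(theta2)
  n2 = n1 * sin(theta1) / sin(theta2)
  sin(48) = 0.743145
  sin(25.8) = 0.435231
  n2 = 1.000 * 0.743145 / 0.435231 = 1.7075

1.7075


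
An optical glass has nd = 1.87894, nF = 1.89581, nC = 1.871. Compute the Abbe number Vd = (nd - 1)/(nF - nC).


Abbe number formula: Vd = (nd - 1) / (nF - nC)
  nd - 1 = 1.87894 - 1 = 0.87894
  nF - nC = 1.89581 - 1.871 = 0.02481
  Vd = 0.87894 / 0.02481 = 35.43

35.43


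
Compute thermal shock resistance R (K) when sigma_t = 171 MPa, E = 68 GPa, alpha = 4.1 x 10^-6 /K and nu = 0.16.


Thermal shock resistance: R = sigma * (1 - nu) / (E * alpha)
  Numerator = 171 * (1 - 0.16) = 143.64
  Denominator = 68 * 1000 * (4.1 x 10^-6) = 0.2788
  R = 143.64 / 0.2788 = 515.2 K

515.2 K


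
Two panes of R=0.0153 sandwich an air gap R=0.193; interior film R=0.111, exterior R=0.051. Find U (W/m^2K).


Total thermal resistance (series):
  R_total = R_in + R_glass + R_air + R_glass + R_out
  R_total = 0.111 + 0.0153 + 0.193 + 0.0153 + 0.051 = 0.3856 m^2K/W
U-value = 1 / R_total = 1 / 0.3856 = 2.593 W/m^2K

2.593 W/m^2K


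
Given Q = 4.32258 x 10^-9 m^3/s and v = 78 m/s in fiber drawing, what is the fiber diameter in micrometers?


Cross-sectional area from continuity:
  A = Q / v = 4.32258 x 10^-9 / 78 = 5.541769 x 10^-11 m^2
Diameter from circular cross-section:
  d = sqrt(4A / pi) * 10^6 (m -> um)
  d = sqrt(4 * 5.541769 x 10^-11 / pi) * 10^6 = 8.4 um

8.4 um


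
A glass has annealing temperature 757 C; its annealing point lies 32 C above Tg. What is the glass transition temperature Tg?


Rearrange T_anneal = Tg + offset for Tg:
  Tg = T_anneal - offset = 757 - 32 = 725 C

725 C


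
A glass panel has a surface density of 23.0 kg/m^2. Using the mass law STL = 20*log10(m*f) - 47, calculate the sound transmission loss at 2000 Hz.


Mass law: STL = 20 * log10(m * f) - 47
  m * f = 23.0 * 2000 = 46000
  log10(46000) = 4.66276
  STL = 20 * 4.66276 - 47 = 93.2552 - 47 = 46.3 dB

46.3 dB


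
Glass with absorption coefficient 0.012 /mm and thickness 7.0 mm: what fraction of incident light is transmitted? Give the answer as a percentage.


Beer-Lambert law: T = exp(-alpha * thickness)
  exponent = -0.012 * 7.0 = -0.084
  T = exp(-0.084) = 0.9194
  Percentage = 0.9194 * 100 = 91.94%

91.94%


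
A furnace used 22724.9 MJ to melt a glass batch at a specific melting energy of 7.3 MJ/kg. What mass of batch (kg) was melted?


Rearrange E = m * s for m:
  m = E / s
  m = 22724.9 / 7.3 = 3113.0 kg

3113.0 kg


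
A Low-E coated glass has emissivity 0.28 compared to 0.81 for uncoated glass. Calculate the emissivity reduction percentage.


Percentage reduction = (1 - coated/uncoated) * 100
  Ratio = 0.28 / 0.81 = 0.3457
  Reduction = (1 - 0.3457) * 100 = 65.4%

65.4%


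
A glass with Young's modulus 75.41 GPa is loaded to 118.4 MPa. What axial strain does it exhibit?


Rearrange E = sigma / epsilon:
  epsilon = sigma / E
  E (MPa) = 75.41 * 1000 = 75410
  epsilon = 118.4 / 75410 = 0.00157

0.00157


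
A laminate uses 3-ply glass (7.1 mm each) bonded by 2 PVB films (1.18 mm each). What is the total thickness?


Total thickness = glass contribution + PVB contribution
  Glass: 3 * 7.1 = 21.3 mm
  PVB: 2 * 1.18 = 2.36 mm
  Total = 21.3 + 2.36 = 23.66 mm

23.66 mm


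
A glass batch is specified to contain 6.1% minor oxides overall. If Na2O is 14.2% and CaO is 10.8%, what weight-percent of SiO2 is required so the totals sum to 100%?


Known pieces sum to 100%:
  SiO2 = 100 - (others + Na2O + CaO)
  SiO2 = 100 - (6.1 + 14.2 + 10.8) = 68.9%

68.9%


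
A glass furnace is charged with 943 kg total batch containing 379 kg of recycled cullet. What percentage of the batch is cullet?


Cullet ratio = (cullet mass / total batch mass) * 100
  Ratio = 379 / 943 * 100 = 40.19%

40.19%


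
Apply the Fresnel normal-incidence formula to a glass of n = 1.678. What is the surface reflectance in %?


Fresnel reflectance at normal incidence:
  R = ((n - 1)/(n + 1))^2
  (n - 1)/(n + 1) = (1.678 - 1)/(1.678 + 1) = 0.253174
  R = 0.253174^2 = 0.0640971
  R(%) = 0.0640971 * 100 = 6.41%

6.41%


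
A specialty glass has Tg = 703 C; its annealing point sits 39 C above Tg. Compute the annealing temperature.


The annealing temperature is Tg plus the offset:
  T_anneal = 703 + 39 = 742 C

742 C


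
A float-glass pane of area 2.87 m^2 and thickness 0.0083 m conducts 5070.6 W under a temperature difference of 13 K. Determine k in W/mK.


Fourier's law rearranged: k = Q * t / (A * dT)
  Numerator = 5070.6 * 0.0083 = 42.08598
  Denominator = 2.87 * 13 = 37.31
  k = 42.08598 / 37.31 = 1.128 W/mK

1.128 W/mK


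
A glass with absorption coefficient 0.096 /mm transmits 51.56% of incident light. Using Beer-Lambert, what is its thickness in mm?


Rearrange T = exp(-alpha * thickness):
  thickness = -ln(T) / alpha
  T = 51.56/100 = 0.5156
  ln(T) = -0.66242
  -ln(T) = 0.66242
  thickness = 0.66242 / 0.096 = 6.9 mm

6.9 mm


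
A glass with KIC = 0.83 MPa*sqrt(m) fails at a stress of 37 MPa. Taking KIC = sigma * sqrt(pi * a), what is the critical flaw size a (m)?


Rearrange KIC = sigma * sqrt(pi * a):
  sqrt(pi * a) = KIC / sigma
  sqrt(pi * a) = 0.83 / 37 = 0.022432
  a = (KIC / sigma)^2 / pi
  a = 0.022432^2 / pi = 0.0001602 m

0.0001602 m


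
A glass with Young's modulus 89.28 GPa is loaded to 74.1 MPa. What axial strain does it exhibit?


Rearrange E = sigma / epsilon:
  epsilon = sigma / E
  E (MPa) = 89.28 * 1000 = 89280
  epsilon = 74.1 / 89280 = 0.00083

0.00083


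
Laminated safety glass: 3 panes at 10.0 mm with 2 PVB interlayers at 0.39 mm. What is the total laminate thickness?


Total thickness = glass contribution + PVB contribution
  Glass: 3 * 10.0 = 30.0 mm
  PVB: 2 * 0.39 = 0.78 mm
  Total = 30.0 + 0.78 = 30.78 mm

30.78 mm


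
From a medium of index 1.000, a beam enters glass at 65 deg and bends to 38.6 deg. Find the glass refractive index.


Apply Snell's law: n1 * sin(theta1) = n2 * sin(theta2)
  n2 = n1 * sin(theta1) / sin(theta2)
  sin(65) = 0.906308
  sin(38.6) = 0.62388
  n2 = 1.000 * 0.906308 / 0.62388 = 1.4527

1.4527


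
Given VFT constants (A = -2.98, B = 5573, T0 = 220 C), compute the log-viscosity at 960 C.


VFT equation: log(eta) = A + B / (T - T0)
  T - T0 = 960 - 220 = 740
  B / (T - T0) = 5573 / 740 = 7.531
  log(eta) = -2.98 + 7.531 = 4.551

4.551


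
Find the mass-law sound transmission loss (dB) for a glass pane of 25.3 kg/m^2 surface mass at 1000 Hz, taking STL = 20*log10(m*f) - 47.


Mass law: STL = 20 * log10(m * f) - 47
  m * f = 25.3 * 1000 = 25300
  log10(25300) = 4.40312
  STL = 20 * 4.40312 - 47 = 88.0624 - 47 = 41.1 dB

41.1 dB


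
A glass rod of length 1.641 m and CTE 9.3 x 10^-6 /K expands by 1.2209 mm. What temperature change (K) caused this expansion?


Rearrange dL = alpha * L0 * dT for dT:
  dT = dL / (alpha * L0)
  dL (m) = 1.2209 / 1000 = 0.0012209
  dT = 0.0012209 / ((9.3 x 10^-6) * 1.641) = 80.0 K

80.0 K


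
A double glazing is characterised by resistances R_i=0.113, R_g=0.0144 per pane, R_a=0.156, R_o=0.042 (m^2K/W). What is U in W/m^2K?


Total thermal resistance (series):
  R_total = R_in + R_glass + R_air + R_glass + R_out
  R_total = 0.113 + 0.0144 + 0.156 + 0.0144 + 0.042 = 0.3398 m^2K/W
U-value = 1 / R_total = 1 / 0.3398 = 2.943 W/m^2K

2.943 W/m^2K


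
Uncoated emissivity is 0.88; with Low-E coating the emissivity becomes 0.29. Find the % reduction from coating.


Percentage reduction = (1 - coated/uncoated) * 100
  Ratio = 0.29 / 0.88 = 0.3295
  Reduction = (1 - 0.3295) * 100 = 67.0%

67.0%


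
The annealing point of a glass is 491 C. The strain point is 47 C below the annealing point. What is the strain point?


Strain point = annealing point - difference:
  T_strain = 491 - 47 = 444 C

444 C


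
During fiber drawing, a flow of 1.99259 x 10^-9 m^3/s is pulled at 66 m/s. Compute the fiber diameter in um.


Cross-sectional area from continuity:
  A = Q / v = 1.99259 x 10^-9 / 66 = 3.019076 x 10^-11 m^2
Diameter from circular cross-section:
  d = sqrt(4A / pi) * 10^6 (m -> um)
  d = sqrt(4 * 3.019076 x 10^-11 / pi) * 10^6 = 6.2 um

6.2 um


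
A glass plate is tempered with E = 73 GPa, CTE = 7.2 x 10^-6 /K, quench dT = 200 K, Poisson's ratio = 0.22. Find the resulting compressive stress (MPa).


Tempering stress: sigma = E * alpha * dT / (1 - nu)
  E (MPa) = 73 * 1000 = 73000
  Numerator = 73000 * (7.2 x 10^-6) * 200 = 105.12
  Denominator = 1 - 0.22 = 0.78
  sigma = 105.12 / 0.78 = 134.8 MPa

134.8 MPa


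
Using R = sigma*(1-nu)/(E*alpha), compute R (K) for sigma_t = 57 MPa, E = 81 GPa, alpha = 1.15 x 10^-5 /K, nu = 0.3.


Thermal shock resistance: R = sigma * (1 - nu) / (E * alpha)
  Numerator = 57 * (1 - 0.3) = 39.9
  Denominator = 81 * 1000 * (1.15 x 10^-5) = 0.9315
  R = 39.9 / 0.9315 = 42.8 K

42.8 K


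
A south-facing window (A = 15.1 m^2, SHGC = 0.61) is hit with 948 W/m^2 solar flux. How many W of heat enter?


Solar heat gain: Q = Area * SHGC * Irradiance
  Q = 15.1 * 0.61 * 948 = 8732 W

8732 W


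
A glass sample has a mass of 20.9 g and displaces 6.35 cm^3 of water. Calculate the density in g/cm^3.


Use the definition of density:
  rho = mass / volume
  rho = 20.9 / 6.35 = 3.291 g/cm^3

3.291 g/cm^3


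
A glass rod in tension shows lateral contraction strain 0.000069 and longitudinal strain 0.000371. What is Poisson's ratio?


Poisson's ratio: nu = lateral strain / axial strain
  nu = 0.000069 / 0.000371 = 0.186

0.186


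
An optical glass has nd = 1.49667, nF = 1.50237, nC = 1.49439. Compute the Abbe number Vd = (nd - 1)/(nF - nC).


Abbe number formula: Vd = (nd - 1) / (nF - nC)
  nd - 1 = 1.49667 - 1 = 0.49667
  nF - nC = 1.50237 - 1.49439 = 0.00798
  Vd = 0.49667 / 0.00798 = 62.24

62.24


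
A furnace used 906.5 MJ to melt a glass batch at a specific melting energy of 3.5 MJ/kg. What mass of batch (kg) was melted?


Rearrange E = m * s for m:
  m = E / s
  m = 906.5 / 3.5 = 259.0 kg

259.0 kg


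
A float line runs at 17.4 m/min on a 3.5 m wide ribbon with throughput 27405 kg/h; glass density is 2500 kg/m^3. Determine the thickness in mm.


Ribbon cross-section from mass balance:
  Volume rate = throughput / density = 27405 / 2500 = 10.962 m^3/h
  thickness = volume rate / (speed * 60 * width), i.e.
  thickness = throughput / (60 * speed * width * density) * 1000
  thickness = 27405 / (60 * 17.4 * 3.5 * 2500) * 1000 = 3.0 mm

3.0 mm


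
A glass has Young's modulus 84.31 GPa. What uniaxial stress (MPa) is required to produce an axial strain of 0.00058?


Rearrange E = sigma / epsilon:
  sigma = E * epsilon
  E (MPa) = 84.31 * 1000 = 84310
  sigma = 84310 * 0.00058 = 48.9 MPa

48.9 MPa


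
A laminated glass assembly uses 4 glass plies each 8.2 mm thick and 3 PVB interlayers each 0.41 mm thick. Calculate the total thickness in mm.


Total thickness = glass contribution + PVB contribution
  Glass: 4 * 8.2 = 32.8 mm
  PVB: 3 * 0.41 = 1.23 mm
  Total = 32.8 + 1.23 = 34.03 mm

34.03 mm


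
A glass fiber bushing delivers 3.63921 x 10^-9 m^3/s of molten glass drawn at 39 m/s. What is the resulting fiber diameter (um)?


Cross-sectional area from continuity:
  A = Q / v = 3.63921 x 10^-9 / 39 = 9.331308 x 10^-11 m^2
Diameter from circular cross-section:
  d = sqrt(4A / pi) * 10^6 (m -> um)
  d = sqrt(4 * 9.331308 x 10^-11 / pi) * 10^6 = 10.9 um

10.9 um


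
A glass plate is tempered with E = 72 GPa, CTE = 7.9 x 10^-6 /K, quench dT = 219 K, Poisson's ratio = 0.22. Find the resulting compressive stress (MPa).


Tempering stress: sigma = E * alpha * dT / (1 - nu)
  E (MPa) = 72 * 1000 = 72000
  Numerator = 72000 * (7.9 x 10^-6) * 219 = 124.5672
  Denominator = 1 - 0.22 = 0.78
  sigma = 124.5672 / 0.78 = 159.7 MPa

159.7 MPa


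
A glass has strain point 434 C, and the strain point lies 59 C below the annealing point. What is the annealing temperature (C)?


T_anneal = T_strain + gap:
  T_anneal = 434 + 59 = 493 C

493 C


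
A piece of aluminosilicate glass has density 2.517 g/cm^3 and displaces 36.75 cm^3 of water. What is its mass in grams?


Rearrange rho = m / V:
  m = rho * V
  m = 2.517 * 36.75 = 92.5 g

92.5 g


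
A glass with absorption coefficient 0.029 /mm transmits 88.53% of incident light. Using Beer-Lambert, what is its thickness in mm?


Rearrange T = exp(-alpha * thickness):
  thickness = -ln(T) / alpha
  T = 88.53/100 = 0.8853
  ln(T) = -0.12183
  -ln(T) = 0.12183
  thickness = 0.12183 / 0.029 = 4.2 mm

4.2 mm


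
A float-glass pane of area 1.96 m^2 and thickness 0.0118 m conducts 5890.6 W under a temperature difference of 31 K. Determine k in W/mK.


Fourier's law rearranged: k = Q * t / (A * dT)
  Numerator = 5890.6 * 0.0118 = 69.50908
  Denominator = 1.96 * 31 = 60.76
  k = 69.50908 / 60.76 = 1.144 W/mK

1.144 W/mK


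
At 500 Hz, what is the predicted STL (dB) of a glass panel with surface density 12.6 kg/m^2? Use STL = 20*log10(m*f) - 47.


Mass law: STL = 20 * log10(m * f) - 47
  m * f = 12.6 * 500 = 6300
  log10(6300) = 3.79934
  STL = 20 * 3.79934 - 47 = 75.9868 - 47 = 29.0 dB

29.0 dB


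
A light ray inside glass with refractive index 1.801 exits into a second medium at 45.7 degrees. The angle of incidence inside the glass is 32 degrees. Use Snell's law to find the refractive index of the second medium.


Apply Snell's law: n1 * sin(theta1) = n2 * sin(theta2)
  n2 = n1 * sin(theta1) / sin(theta2)
  sin(32) = 0.529919
  sin(45.7) = 0.715693
  n2 = 1.801 * 0.529919 / 0.715693 = 1.3335

1.3335


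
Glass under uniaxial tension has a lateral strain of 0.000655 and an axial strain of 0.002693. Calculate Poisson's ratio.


Poisson's ratio: nu = lateral strain / axial strain
  nu = 0.000655 / 0.002693 = 0.2432

0.2432


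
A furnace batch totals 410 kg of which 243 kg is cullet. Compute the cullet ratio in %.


Cullet ratio = (cullet mass / total batch mass) * 100
  Ratio = 243 / 410 * 100 = 59.27%

59.27%


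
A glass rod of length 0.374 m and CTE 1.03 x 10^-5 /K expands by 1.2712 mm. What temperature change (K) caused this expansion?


Rearrange dL = alpha * L0 * dT for dT:
  dT = dL / (alpha * L0)
  dL (m) = 1.2712 / 1000 = 0.0012712
  dT = 0.0012712 / ((1.03 x 10^-5) * 0.374) = 330.0 K

330.0 K


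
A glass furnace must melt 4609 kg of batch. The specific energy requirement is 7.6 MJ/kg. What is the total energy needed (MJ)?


Total energy = mass * specific energy
  E = 4609 * 7.6 = 35028.4 MJ

35028.4 MJ


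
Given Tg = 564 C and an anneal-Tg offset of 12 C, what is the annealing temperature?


The annealing temperature is Tg plus the offset:
  T_anneal = 564 + 12 = 576 C

576 C


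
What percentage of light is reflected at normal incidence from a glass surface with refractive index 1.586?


Fresnel reflectance at normal incidence:
  R = ((n - 1)/(n + 1))^2
  (n - 1)/(n + 1) = (1.586 - 1)/(1.586 + 1) = 0.226605
  R = 0.226605^2 = 0.0513498
  R(%) = 0.0513498 * 100 = 5.135%

5.135%


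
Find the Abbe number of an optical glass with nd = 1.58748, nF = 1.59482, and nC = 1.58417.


Abbe number formula: Vd = (nd - 1) / (nF - nC)
  nd - 1 = 1.58748 - 1 = 0.58748
  nF - nC = 1.59482 - 1.58417 = 0.01065
  Vd = 0.58748 / 0.01065 = 55.16

55.16


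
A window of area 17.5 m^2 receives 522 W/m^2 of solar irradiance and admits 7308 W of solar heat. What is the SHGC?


Rearrange Q = Area * SHGC * Irradiance:
  SHGC = Q / (Area * Irradiance)
  SHGC = 7308 / (17.5 * 522) = 0.8

0.8


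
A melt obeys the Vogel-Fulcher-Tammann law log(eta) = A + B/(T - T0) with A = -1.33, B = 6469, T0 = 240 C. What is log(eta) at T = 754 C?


VFT equation: log(eta) = A + B / (T - T0)
  T - T0 = 754 - 240 = 514
  B / (T - T0) = 6469 / 514 = 12.586
  log(eta) = -1.33 + 12.586 = 11.256

11.256


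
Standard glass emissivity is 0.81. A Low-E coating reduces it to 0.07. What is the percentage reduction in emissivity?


Percentage reduction = (1 - coated/uncoated) * 100
  Ratio = 0.07 / 0.81 = 0.0864
  Reduction = (1 - 0.0864) * 100 = 91.4%

91.4%


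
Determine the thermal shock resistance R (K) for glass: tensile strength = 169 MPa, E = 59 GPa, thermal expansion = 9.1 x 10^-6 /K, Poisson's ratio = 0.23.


Thermal shock resistance: R = sigma * (1 - nu) / (E * alpha)
  Numerator = 169 * (1 - 0.23) = 130.13
  Denominator = 59 * 1000 * (9.1 x 10^-6) = 0.5369
  R = 130.13 / 0.5369 = 242.4 K

242.4 K


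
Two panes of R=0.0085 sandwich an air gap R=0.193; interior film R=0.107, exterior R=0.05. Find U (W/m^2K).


Total thermal resistance (series):
  R_total = R_in + R_glass + R_air + R_glass + R_out
  R_total = 0.107 + 0.0085 + 0.193 + 0.0085 + 0.05 = 0.367 m^2K/W
U-value = 1 / R_total = 1 / 0.367 = 2.725 W/m^2K

2.725 W/m^2K


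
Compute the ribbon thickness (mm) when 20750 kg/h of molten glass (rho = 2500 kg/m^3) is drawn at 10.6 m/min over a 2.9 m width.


Ribbon cross-section from mass balance:
  Volume rate = throughput / density = 20750 / 2500 = 8.3 m^3/h
  thickness = volume rate / (speed * 60 * width), i.e.
  thickness = throughput / (60 * speed * width * density) * 1000
  thickness = 20750 / (60 * 10.6 * 2.9 * 2500) * 1000 = 4.5 mm

4.5 mm


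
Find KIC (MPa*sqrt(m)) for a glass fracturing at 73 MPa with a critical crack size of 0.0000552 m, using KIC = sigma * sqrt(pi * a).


Fracture toughness: KIC = sigma * sqrt(pi * a)
  pi * a = pi * 0.0000552 = 0.000173416
  sqrt(pi * a) = 0.013169
  KIC = 73 * 0.013169 = 0.961 MPa*sqrt(m)

0.961 MPa*sqrt(m)


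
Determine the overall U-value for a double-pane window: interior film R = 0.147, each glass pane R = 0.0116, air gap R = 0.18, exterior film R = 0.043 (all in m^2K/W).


Total thermal resistance (series):
  R_total = R_in + R_glass + R_air + R_glass + R_out
  R_total = 0.147 + 0.0116 + 0.18 + 0.0116 + 0.043 = 0.3932 m^2K/W
U-value = 1 / R_total = 1 / 0.3932 = 2.543 W/m^2K

2.543 W/m^2K


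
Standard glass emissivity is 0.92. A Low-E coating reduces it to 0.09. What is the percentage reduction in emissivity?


Percentage reduction = (1 - coated/uncoated) * 100
  Ratio = 0.09 / 0.92 = 0.0978
  Reduction = (1 - 0.0978) * 100 = 90.2%

90.2%


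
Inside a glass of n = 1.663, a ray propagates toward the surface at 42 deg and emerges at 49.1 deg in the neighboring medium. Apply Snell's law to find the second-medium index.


Apply Snell's law: n1 * sin(theta1) = n2 * sin(theta2)
  n2 = n1 * sin(theta1) / sin(theta2)
  sin(42) = 0.669131
  sin(49.1) = 0.755853
  n2 = 1.663 * 0.669131 / 0.755853 = 1.4722

1.4722


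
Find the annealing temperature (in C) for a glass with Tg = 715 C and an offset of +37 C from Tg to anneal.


The annealing temperature is Tg plus the offset:
  T_anneal = 715 + 37 = 752 C

752 C


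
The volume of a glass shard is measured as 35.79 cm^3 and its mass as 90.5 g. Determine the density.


Use the definition of density:
  rho = mass / volume
  rho = 90.5 / 35.79 = 2.529 g/cm^3

2.529 g/cm^3


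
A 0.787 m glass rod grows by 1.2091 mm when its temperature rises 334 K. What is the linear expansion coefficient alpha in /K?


Rearrange dL = alpha * L0 * dT for alpha:
  alpha = dL / (L0 * dT)
  alpha = (1.2091 / 1000) / (0.787 * 334) = 0.0000046 /K = 4.6 x 10^-6 /K

4.6 x 10^-6 /K


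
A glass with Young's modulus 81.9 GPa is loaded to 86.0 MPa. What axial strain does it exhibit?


Rearrange E = sigma / epsilon:
  epsilon = sigma / E
  E (MPa) = 81.9 * 1000 = 81900
  epsilon = 86.0 / 81900 = 0.00105

0.00105


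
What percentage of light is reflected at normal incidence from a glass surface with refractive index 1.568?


Fresnel reflectance at normal incidence:
  R = ((n - 1)/(n + 1))^2
  (n - 1)/(n + 1) = (1.568 - 1)/(1.568 + 1) = 0.221184
  R = 0.221184^2 = 0.0489224
  R(%) = 0.0489224 * 100 = 4.892%

4.892%


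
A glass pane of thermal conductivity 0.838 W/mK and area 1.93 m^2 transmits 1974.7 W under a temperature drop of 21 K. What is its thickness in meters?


Fourier's law: t = k * A * dT / Q
  t = 0.838 * 1.93 * 21 / 1974.7
  t = 33.96414 / 1974.7 = 0.0172 m

0.0172 m


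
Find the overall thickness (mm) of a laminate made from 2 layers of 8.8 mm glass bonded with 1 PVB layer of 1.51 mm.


Total thickness = glass contribution + PVB contribution
  Glass: 2 * 8.8 = 17.6 mm
  PVB: 1 * 1.51 = 1.51 mm
  Total = 17.6 + 1.51 = 19.11 mm

19.11 mm


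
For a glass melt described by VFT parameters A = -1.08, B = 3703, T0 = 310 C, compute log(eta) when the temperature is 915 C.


VFT equation: log(eta) = A + B / (T - T0)
  T - T0 = 915 - 310 = 605
  B / (T - T0) = 3703 / 605 = 6.121
  log(eta) = -1.08 + 6.121 = 5.041

5.041


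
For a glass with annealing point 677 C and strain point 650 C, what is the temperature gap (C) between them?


Gap = T_anneal - T_strain:
  gap = 677 - 650 = 27 C

27 C


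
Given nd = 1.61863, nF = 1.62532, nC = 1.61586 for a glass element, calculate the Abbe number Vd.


Abbe number formula: Vd = (nd - 1) / (nF - nC)
  nd - 1 = 1.61863 - 1 = 0.61863
  nF - nC = 1.62532 - 1.61586 = 0.00946
  Vd = 0.61863 / 0.00946 = 65.39

65.39


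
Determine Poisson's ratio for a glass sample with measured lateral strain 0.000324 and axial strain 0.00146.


Poisson's ratio: nu = lateral strain / axial strain
  nu = 0.000324 / 0.00146 = 0.2219

0.2219


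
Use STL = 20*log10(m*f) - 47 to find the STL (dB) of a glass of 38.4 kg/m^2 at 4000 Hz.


Mass law: STL = 20 * log10(m * f) - 47
  m * f = 38.4 * 4000 = 153600
  log10(153600) = 5.18639
  STL = 20 * 5.18639 - 47 = 103.7278 - 47 = 56.7 dB

56.7 dB


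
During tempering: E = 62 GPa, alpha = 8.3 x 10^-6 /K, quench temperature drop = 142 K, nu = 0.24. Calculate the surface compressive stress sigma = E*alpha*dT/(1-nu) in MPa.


Tempering stress: sigma = E * alpha * dT / (1 - nu)
  E (MPa) = 62 * 1000 = 62000
  Numerator = 62000 * (8.3 x 10^-6) * 142 = 73.0732
  Denominator = 1 - 0.24 = 0.76
  sigma = 73.0732 / 0.76 = 96.1 MPa

96.1 MPa


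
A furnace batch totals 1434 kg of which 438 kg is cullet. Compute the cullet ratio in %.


Cullet ratio = (cullet mass / total batch mass) * 100
  Ratio = 438 / 1434 * 100 = 30.54%

30.54%


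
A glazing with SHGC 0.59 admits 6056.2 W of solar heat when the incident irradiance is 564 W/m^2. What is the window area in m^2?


Rearrange Q = Area * SHGC * Irradiance:
  Area = Q / (SHGC * Irradiance)
  Area = 6056.2 / (0.59 * 564) = 18.2 m^2

18.2 m^2


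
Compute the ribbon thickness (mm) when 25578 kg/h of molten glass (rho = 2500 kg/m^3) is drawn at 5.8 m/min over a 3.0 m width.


Ribbon cross-section from mass balance:
  Volume rate = throughput / density = 25578 / 2500 = 10.2312 m^3/h
  thickness = volume rate / (speed * 60 * width), i.e.
  thickness = throughput / (60 * speed * width * density) * 1000
  thickness = 25578 / (60 * 5.8 * 3.0 * 2500) * 1000 = 9.8 mm

9.8 mm


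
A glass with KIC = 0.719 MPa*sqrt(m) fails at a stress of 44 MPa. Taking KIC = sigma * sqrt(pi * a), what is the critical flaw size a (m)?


Rearrange KIC = sigma * sqrt(pi * a):
  sqrt(pi * a) = KIC / sigma
  sqrt(pi * a) = 0.719 / 44 = 0.016341
  a = (KIC / sigma)^2 / pi
  a = 0.016341^2 / pi = 0.000085 m

0.000085 m


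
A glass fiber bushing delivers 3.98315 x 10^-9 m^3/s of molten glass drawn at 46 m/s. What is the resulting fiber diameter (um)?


Cross-sectional area from continuity:
  A = Q / v = 3.98315 x 10^-9 / 46 = 8.659022 x 10^-11 m^2
Diameter from circular cross-section:
  d = sqrt(4A / pi) * 10^6 (m -> um)
  d = sqrt(4 * 8.659022 x 10^-11 / pi) * 10^6 = 10.5 um

10.5 um


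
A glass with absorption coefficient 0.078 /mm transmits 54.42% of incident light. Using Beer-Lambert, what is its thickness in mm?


Rearrange T = exp(-alpha * thickness):
  thickness = -ln(T) / alpha
  T = 54.42/100 = 0.5442
  ln(T) = -0.60844
  -ln(T) = 0.60844
  thickness = 0.60844 / 0.078 = 7.8 mm

7.8 mm


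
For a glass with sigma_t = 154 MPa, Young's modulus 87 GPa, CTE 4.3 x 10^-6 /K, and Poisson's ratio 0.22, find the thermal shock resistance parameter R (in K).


Thermal shock resistance: R = sigma * (1 - nu) / (E * alpha)
  Numerator = 154 * (1 - 0.22) = 120.12
  Denominator = 87 * 1000 * (4.3 x 10^-6) = 0.3741
  R = 120.12 / 0.3741 = 321.1 K

321.1 K


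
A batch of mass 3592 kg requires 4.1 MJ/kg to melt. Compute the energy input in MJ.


Total energy = mass * specific energy
  E = 3592 * 4.1 = 14727.2 MJ

14727.2 MJ


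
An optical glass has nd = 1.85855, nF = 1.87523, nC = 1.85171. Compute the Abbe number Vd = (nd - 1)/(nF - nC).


Abbe number formula: Vd = (nd - 1) / (nF - nC)
  nd - 1 = 1.85855 - 1 = 0.85855
  nF - nC = 1.87523 - 1.85171 = 0.02352
  Vd = 0.85855 / 0.02352 = 36.5

36.5


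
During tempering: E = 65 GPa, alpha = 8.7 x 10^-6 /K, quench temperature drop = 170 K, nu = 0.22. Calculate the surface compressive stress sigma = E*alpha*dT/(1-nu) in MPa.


Tempering stress: sigma = E * alpha * dT / (1 - nu)
  E (MPa) = 65 * 1000 = 65000
  Numerator = 65000 * (8.7 x 10^-6) * 170 = 96.135
  Denominator = 1 - 0.22 = 0.78
  sigma = 96.135 / 0.78 = 123.2 MPa

123.2 MPa


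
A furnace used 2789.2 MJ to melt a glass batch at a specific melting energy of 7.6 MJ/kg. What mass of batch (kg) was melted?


Rearrange E = m * s for m:
  m = E / s
  m = 2789.2 / 7.6 = 367.0 kg

367.0 kg


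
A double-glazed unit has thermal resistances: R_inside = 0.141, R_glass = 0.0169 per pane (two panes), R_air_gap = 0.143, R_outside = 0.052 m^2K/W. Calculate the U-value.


Total thermal resistance (series):
  R_total = R_in + R_glass + R_air + R_glass + R_out
  R_total = 0.141 + 0.0169 + 0.143 + 0.0169 + 0.052 = 0.3698 m^2K/W
U-value = 1 / R_total = 1 / 0.3698 = 2.704 W/m^2K

2.704 W/m^2K


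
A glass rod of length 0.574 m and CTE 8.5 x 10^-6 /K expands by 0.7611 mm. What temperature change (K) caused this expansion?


Rearrange dL = alpha * L0 * dT for dT:
  dT = dL / (alpha * L0)
  dL (m) = 0.7611 / 1000 = 0.0007611
  dT = 0.0007611 / ((8.5 x 10^-6) * 0.574) = 156.0 K

156.0 K


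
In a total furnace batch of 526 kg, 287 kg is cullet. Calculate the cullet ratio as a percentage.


Cullet ratio = (cullet mass / total batch mass) * 100
  Ratio = 287 / 526 * 100 = 54.56%

54.56%


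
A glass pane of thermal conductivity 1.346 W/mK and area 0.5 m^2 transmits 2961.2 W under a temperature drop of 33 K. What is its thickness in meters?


Fourier's law: t = k * A * dT / Q
  t = 1.346 * 0.5 * 33 / 2961.2
  t = 22.209 / 2961.2 = 0.0075 m

0.0075 m


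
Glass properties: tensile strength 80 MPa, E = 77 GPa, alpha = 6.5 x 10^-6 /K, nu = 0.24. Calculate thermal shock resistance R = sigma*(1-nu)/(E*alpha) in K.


Thermal shock resistance: R = sigma * (1 - nu) / (E * alpha)
  Numerator = 80 * (1 - 0.24) = 60.8
  Denominator = 77 * 1000 * (6.5 x 10^-6) = 0.5005
  R = 60.8 / 0.5005 = 121.5 K

121.5 K


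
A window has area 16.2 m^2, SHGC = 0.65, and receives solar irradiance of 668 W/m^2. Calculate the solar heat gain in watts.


Solar heat gain: Q = Area * SHGC * Irradiance
  Q = 16.2 * 0.65 * 668 = 7034 W

7034 W


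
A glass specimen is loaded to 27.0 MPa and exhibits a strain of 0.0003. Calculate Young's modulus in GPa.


Young's modulus: E = stress / strain
  E = 27.0 MPa / 0.0003 = 90000 MPa
Convert to GPa: 90000 / 1000 = 90.0 GPa

90.0 GPa


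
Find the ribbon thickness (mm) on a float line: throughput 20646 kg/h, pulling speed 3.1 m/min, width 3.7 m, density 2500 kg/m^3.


Ribbon cross-section from mass balance:
  Volume rate = throughput / density = 20646 / 2500 = 8.2584 m^3/h
  thickness = volume rate / (speed * 60 * width), i.e.
  thickness = throughput / (60 * speed * width * density) * 1000
  thickness = 20646 / (60 * 3.1 * 3.7 * 2500) * 1000 = 12.0 mm

12.0 mm


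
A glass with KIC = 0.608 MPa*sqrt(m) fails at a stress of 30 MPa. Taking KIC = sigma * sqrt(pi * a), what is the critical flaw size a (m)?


Rearrange KIC = sigma * sqrt(pi * a):
  sqrt(pi * a) = KIC / sigma
  sqrt(pi * a) = 0.608 / 30 = 0.020267
  a = (KIC / sigma)^2 / pi
  a = 0.020267^2 / pi = 0.0001307 m

0.0001307 m


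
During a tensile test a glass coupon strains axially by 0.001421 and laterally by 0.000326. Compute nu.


Poisson's ratio: nu = lateral strain / axial strain
  nu = 0.000326 / 0.001421 = 0.2294

0.2294


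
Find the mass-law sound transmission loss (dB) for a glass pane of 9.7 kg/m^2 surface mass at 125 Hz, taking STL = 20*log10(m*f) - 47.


Mass law: STL = 20 * log10(m * f) - 47
  m * f = 9.7 * 125 = 1212.5
  log10(1212.5) = 3.08368
  STL = 20 * 3.08368 - 47 = 61.6736 - 47 = 14.7 dB

14.7 dB


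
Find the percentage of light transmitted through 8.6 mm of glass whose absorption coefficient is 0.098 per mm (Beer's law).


Beer-Lambert law: T = exp(-alpha * thickness)
  exponent = -0.098 * 8.6 = -0.8428
  T = exp(-0.8428) = 0.4305
  Percentage = 0.4305 * 100 = 43.05%

43.05%


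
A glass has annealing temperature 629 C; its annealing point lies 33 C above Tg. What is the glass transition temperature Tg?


Rearrange T_anneal = Tg + offset for Tg:
  Tg = T_anneal - offset = 629 - 33 = 596 C

596 C


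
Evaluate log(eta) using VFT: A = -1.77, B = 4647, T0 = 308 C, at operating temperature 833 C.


VFT equation: log(eta) = A + B / (T - T0)
  T - T0 = 833 - 308 = 525
  B / (T - T0) = 4647 / 525 = 8.851
  log(eta) = -1.77 + 8.851 = 7.081

7.081


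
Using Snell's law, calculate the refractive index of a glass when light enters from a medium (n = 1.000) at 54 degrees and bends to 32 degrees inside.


Apply Snell's law: n1 * sin(theta1) = n2 * sin(theta2)
  n2 = n1 * sin(theta1) / sin(theta2)
  sin(54) = 0.809017
  sin(32) = 0.529919
  n2 = 1.000 * 0.809017 / 0.529919 = 1.5267

1.5267


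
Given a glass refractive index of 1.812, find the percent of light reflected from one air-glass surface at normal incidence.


Fresnel reflectance at normal incidence:
  R = ((n - 1)/(n + 1))^2
  (n - 1)/(n + 1) = (1.812 - 1)/(1.812 + 1) = 0.288762
  R = 0.288762^2 = 0.0833835
  R(%) = 0.0833835 * 100 = 8.338%

8.338%


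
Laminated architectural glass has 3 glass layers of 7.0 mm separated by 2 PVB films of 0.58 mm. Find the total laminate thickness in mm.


Total thickness = glass contribution + PVB contribution
  Glass: 3 * 7.0 = 21.0 mm
  PVB: 2 * 0.58 = 1.16 mm
  Total = 21.0 + 1.16 = 22.16 mm

22.16 mm


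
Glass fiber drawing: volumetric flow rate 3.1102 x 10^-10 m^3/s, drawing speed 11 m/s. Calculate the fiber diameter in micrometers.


Cross-sectional area from continuity:
  A = Q / v = 3.1102 x 10^-10 / 11 = 2.827455 x 10^-11 m^2
Diameter from circular cross-section:
  d = sqrt(4A / pi) * 10^6 (m -> um)
  d = sqrt(4 * 2.827455 x 10^-11 / pi) * 10^6 = 6.0 um

6.0 um


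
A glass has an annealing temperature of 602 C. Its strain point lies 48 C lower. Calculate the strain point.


Strain point = annealing point - difference:
  T_strain = 602 - 48 = 554 C

554 C


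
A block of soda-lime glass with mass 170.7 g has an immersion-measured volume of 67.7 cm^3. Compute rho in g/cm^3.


Use the definition of density:
  rho = mass / volume
  rho = 170.7 / 67.7 = 2.521 g/cm^3

2.521 g/cm^3


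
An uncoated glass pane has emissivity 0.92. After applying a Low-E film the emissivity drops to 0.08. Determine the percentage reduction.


Percentage reduction = (1 - coated/uncoated) * 100
  Ratio = 0.08 / 0.92 = 0.087
  Reduction = (1 - 0.087) * 100 = 91.3%

91.3%


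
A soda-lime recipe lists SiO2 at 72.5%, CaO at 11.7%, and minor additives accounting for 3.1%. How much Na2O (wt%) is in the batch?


Pieces sum to 100%:
  Na2O = 100 - (SiO2 + CaO + others)
  Na2O = 100 - (72.5 + 11.7 + 3.1) = 12.7%

12.7%


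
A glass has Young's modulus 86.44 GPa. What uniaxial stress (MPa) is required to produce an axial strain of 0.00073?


Rearrange E = sigma / epsilon:
  sigma = E * epsilon
  E (MPa) = 86.44 * 1000 = 86440
  sigma = 86440 * 0.00073 = 63.1 MPa

63.1 MPa
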